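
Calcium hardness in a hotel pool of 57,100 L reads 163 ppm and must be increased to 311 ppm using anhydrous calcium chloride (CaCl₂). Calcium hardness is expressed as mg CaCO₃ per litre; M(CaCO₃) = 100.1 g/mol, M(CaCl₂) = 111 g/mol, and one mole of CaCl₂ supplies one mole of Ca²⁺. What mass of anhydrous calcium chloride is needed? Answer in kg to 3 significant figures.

9.37 kg

Hardness to add: (311 − 163) = 148 mg/L as CaCO₃ × 57,100 L = 8451 g as CaCO₃.
Moles of Ca²⁺ (1 mol Ca²⁺ ≡ 1 mol CaCO₃): 8451 / 100.1 g/mol = 84.42 mol.
Mass of CaCl₂: 84.42 × 111 = 9371 g.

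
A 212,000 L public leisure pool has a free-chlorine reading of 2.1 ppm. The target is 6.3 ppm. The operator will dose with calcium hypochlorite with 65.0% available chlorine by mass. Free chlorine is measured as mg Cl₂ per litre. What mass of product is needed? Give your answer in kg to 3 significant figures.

Chlorine deficit: 6.3 − 2.1 = 4.2 ppm = 4.2 mg/L as Cl₂.
Cl₂ equivalent needed: 4.2 mg/L × 212,000 L = 890,400 mg = 890.4 g.
Product at 65.0% available chlorine: 890.4 / 0.65 = 1370 g.

1.37 kg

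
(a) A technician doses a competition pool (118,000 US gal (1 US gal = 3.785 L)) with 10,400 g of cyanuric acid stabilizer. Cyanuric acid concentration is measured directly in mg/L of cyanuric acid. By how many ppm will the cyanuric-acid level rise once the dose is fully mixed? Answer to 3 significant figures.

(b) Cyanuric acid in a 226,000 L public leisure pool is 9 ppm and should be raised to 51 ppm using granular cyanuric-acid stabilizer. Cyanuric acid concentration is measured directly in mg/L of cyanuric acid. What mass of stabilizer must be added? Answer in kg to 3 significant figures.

(a) 23.3 ppm; (b) 9.49 kg

(a) Volume: 118,000 US gal × 3.785 L/gal = 446,630 L.
(a) Rise: 10,400 g / 446,630 L × 1000 = 23.29 mg/L.

(b) CYA to add: (51 − 9) = 42 mg/L × 226,000 L = 9492 g cyanuric acid.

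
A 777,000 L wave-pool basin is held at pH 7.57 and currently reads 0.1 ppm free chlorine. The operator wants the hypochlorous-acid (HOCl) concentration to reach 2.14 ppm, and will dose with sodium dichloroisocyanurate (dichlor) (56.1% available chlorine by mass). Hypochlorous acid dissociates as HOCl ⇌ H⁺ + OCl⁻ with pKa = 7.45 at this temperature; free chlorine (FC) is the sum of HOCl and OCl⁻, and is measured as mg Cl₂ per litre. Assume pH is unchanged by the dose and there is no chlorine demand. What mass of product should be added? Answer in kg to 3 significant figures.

6.73 kg

[OCl⁻]/[HOCl] = 10^(pH − pKa) = 10^(7.57 − 7.45) = 1.318; fraction as HOCl = 1/(1 + 1.318) = 0.4314.
Free chlorine required for 2.14 ppm HOCl: 2.14 / 0.4314 = 4.961 ppm.
FC to add: 4.961 − 0.1 = 4.861 mg/L as Cl₂.
Cl₂ equivalent: 4.861 mg/L × 777,000 L = 3777 g.
Product at 56.1% available Cl: 3777 / 0.561 = 6733 g.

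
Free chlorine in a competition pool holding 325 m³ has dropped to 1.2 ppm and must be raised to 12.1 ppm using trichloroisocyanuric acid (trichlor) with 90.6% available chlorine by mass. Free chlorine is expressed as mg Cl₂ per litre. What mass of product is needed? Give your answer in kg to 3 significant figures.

Volume: 325 m³ = 325,000 L.
Chlorine deficit: 12.1 − 1.2 = 10.9 ppm = 10.9 mg/L as Cl₂.
Cl₂ equivalent needed: 10.9 mg/L × 325,000 L = 3,542,000 mg = 3542 g.
Product at 90.6% available chlorine: 3542 / 0.906 = 3910 g.

3.91 kg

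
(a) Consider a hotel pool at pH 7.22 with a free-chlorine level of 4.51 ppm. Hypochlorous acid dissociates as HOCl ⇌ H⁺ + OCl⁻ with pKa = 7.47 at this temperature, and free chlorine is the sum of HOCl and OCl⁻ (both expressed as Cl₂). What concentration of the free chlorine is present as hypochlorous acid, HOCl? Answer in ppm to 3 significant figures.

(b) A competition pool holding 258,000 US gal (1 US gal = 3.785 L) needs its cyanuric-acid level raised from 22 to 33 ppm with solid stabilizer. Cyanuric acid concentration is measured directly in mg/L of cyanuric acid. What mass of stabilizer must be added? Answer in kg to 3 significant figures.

(a) [OCl⁻]/[HOCl] = 10^(pH − pKa) = 10^(7.22 − 7.47) = 10^-0.25 = 0.5623.
(a) Fraction as HOCl = 1 / (1 + 0.5623) = 0.6401.
(a) HOCl = 0.6401 × 4.51 ppm = 2.887 ppm.

(b) Volume: 258,000 US gal × 3.785 L/gal = 976,530 L.
(b) CYA to add: (33 − 22) = 11 mg/L × 976,530 L = 10,740 g cyanuric acid.

(a) 2.89 ppm; (b) 10.7 kg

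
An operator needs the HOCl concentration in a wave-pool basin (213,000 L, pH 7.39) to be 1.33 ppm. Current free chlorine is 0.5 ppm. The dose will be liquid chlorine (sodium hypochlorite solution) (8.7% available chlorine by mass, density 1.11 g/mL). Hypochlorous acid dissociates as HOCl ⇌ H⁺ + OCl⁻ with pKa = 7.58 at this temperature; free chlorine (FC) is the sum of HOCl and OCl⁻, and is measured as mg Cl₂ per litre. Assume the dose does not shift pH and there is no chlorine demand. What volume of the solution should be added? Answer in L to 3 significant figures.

3.72 L

[OCl⁻]/[HOCl] = 10^(pH − pKa) = 10^(7.39 − 7.58) = 0.6457; fraction as HOCl = 1/(1 + 0.6457) = 0.6077.
Free chlorine required for 1.33 ppm HOCl: 1.33 / 0.6077 = 2.189 ppm.
FC to add: 2.189 − 0.5 = 1.689 mg/L as Cl₂.
Cl₂ equivalent: 1.689 mg/L × 213,000 L = 359.7 g.
Product at 8.7% available Cl: 359.7 / 0.087 = 4134 g.
Volume: 4134 g ÷ 1.11 g/mL = 3725 mL.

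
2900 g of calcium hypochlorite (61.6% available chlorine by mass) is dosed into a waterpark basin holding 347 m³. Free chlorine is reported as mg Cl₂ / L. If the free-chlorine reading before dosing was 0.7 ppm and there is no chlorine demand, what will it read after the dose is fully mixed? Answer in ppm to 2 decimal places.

5.85 ppm

Volume: 347 m³ = 347,000 L.
Available chlorine delivered: 2900 g × 0.616 = 1786 g as Cl₂.
Concentration rise: 1786 g / 347,000 L = 5.148 mg/L = 5.15 ppm.
Final FC: 0.7 + 5.15 = 5.85 ppm.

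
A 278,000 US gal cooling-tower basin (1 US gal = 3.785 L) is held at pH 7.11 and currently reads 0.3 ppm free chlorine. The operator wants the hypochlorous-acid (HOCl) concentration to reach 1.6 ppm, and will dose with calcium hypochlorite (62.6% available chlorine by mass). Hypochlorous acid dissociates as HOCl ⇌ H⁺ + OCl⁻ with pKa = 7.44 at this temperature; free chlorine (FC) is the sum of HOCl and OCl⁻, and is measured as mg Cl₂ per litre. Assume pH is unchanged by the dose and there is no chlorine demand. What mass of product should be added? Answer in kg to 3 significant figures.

3.44 kg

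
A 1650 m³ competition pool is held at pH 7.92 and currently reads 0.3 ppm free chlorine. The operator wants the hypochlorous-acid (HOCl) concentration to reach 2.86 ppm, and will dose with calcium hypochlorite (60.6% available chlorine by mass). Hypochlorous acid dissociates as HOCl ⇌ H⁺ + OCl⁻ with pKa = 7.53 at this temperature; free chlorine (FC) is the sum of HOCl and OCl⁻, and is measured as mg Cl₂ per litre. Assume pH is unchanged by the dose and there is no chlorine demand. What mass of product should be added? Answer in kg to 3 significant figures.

Volume: 1650 m³ = 1,650,000 L.
[OCl⁻]/[HOCl] = 10^(pH − pKa) = 10^(7.92 − 7.53) = 2.455; fraction as HOCl = 1/(1 + 2.455) = 0.2895.
Free chlorine required for 2.86 ppm HOCl: 2.86 / 0.2895 = 9.88 ppm.
FC to add: 9.88 − 0.3 = 9.58 mg/L as Cl₂.
Cl₂ equivalent: 9.58 mg/L × 1,650,000 L = 15,810 g.
Product at 60.6% available Cl: 15,810 / 0.606 = 26,090 g.

26.1 kg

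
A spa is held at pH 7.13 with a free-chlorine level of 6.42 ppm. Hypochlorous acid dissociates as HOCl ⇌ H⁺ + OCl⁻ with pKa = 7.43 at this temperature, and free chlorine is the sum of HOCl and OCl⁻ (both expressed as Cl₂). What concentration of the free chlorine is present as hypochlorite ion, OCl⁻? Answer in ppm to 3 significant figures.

[OCl⁻]/[HOCl] = 10^(pH − pKa) = 10^(7.13 − 7.43) = 10^-0.30 = 0.5012.
Fraction as HOCl = 1 / (1 + 0.5012) = 0.6661.
OCl⁻ = (1 − 0.6661) × 6.42 ppm = 2.143 ppm.

2.14 ppm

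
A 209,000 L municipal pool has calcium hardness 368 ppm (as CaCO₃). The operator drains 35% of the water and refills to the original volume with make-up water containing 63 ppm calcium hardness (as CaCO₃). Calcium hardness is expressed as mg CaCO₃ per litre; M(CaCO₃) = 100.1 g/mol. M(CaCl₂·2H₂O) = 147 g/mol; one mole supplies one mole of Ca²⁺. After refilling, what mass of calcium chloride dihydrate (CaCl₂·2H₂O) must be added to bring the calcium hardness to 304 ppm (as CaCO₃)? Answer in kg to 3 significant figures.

After draining 35% and refilling: 368 × 0.65 + 63 × 0.35 = 261.25 ppm.
Deficit to target: 304 − 261.25 = 42.75 mg/L.
As CaCO₃: 42.75 mg/L × 209,000 L = 8935 g; ÷ 100.1 = 89.26 mol Ca²⁺.
Mass: 89.26 × 147 = 13,120 g.

13.1 kg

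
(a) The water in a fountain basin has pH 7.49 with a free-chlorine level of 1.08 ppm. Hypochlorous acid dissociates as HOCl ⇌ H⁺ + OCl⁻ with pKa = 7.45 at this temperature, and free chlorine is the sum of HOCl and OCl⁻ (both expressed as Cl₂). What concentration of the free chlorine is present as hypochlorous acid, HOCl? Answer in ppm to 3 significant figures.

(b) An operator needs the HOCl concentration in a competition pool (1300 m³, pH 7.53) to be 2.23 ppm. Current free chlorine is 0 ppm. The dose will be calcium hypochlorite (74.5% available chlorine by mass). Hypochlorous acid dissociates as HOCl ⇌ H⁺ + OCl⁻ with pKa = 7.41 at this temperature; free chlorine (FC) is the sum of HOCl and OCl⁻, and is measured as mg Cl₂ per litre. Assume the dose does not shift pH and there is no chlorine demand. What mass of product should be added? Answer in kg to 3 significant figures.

(a) [OCl⁻]/[HOCl] = 10^(pH − pKa) = 10^(7.49 − 7.45) = 10^0.04 = 1.096.
(a) Fraction as HOCl = 1 / (1 + 1.096) = 0.477.
(a) HOCl = 0.477 × 1.08 ppm = 0.5151 ppm.

(b) Volume: 1300 m³ = 1,300,000 L.
(b) [OCl⁻]/[HOCl] = 10^(pH − pKa) = 10^(7.53 − 7.41) = 1.318; fraction as HOCl = 1/(1 + 1.318) = 0.4314.
(b) Free chlorine required for 2.23 ppm HOCl: 2.23 / 0.4314 = 5.17 ppm.
(b) FC to add: 5.17 − 0 = 5.17 mg/L as Cl₂.
(b) Cl₂ equivalent: 5.17 mg/L × 1,300,000 L = 6721 g.
(b) Product at 74.5% available Cl: 6721 / 0.745 = 9021 g.

(a) 0.515 ppm; (b) 9.02 kg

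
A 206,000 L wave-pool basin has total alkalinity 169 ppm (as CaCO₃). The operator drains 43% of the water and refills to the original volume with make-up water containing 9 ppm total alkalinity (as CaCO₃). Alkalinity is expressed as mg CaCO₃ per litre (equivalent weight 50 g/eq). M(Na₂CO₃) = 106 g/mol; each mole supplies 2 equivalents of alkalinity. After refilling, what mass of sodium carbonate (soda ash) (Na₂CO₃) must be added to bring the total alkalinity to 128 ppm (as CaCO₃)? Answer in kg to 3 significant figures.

After draining 43% and refilling: 169 × 0.57 + 9 × 0.43 = 100.2 ppm.
Deficit to target: 128 − 100.2 = 27.8 mg/L.
As CaCO₃: 27.8 mg/L × 206,000 L = 5727 g; ÷ 50 g/eq ÷ 2 = 57.27 mol Na₂CO₃.
Mass: 57.27 × 106 = 6070 g.

6.07 kg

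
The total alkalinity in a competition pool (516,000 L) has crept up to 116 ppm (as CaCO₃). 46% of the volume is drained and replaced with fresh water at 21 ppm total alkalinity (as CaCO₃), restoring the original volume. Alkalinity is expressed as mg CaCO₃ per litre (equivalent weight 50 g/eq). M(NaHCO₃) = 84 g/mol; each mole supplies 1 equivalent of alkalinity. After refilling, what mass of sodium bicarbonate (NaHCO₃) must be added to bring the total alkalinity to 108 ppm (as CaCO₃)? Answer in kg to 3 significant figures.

After draining 46% and refilling: 116 × 0.54 + 21 × 0.46 = 72.3 ppm.
Deficit to target: 108 − 72.3 = 35.7 mg/L.
As CaCO₃: 35.7 mg/L × 516,000 L = 18,420 g; ÷ 50 g/eq ÷ 1 = 368.4 mol NaHCO₃.
Mass: 368.4 × 84 = 30,950 g.

30.9 kg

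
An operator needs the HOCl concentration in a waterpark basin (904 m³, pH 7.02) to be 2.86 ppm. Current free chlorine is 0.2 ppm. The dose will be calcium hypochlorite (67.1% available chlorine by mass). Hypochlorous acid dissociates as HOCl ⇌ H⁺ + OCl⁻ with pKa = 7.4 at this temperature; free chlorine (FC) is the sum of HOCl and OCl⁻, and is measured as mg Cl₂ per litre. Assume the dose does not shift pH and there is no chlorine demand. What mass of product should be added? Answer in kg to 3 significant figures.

Volume: 904 m³ = 904,000 L.
[OCl⁻]/[HOCl] = 10^(pH − pKa) = 10^(7.02 − 7.4) = 0.4169; fraction as HOCl = 1/(1 + 0.4169) = 0.7058.
Free chlorine required for 2.86 ppm HOCl: 2.86 / 0.7058 = 4.052 ppm.
FC to add: 4.052 − 0.2 = 3.852 mg/L as Cl₂.
Cl₂ equivalent: 3.852 mg/L × 904,000 L = 3482 g.
Product at 67.1% available Cl: 3482 / 0.671 = 5190 g.

5.19 kg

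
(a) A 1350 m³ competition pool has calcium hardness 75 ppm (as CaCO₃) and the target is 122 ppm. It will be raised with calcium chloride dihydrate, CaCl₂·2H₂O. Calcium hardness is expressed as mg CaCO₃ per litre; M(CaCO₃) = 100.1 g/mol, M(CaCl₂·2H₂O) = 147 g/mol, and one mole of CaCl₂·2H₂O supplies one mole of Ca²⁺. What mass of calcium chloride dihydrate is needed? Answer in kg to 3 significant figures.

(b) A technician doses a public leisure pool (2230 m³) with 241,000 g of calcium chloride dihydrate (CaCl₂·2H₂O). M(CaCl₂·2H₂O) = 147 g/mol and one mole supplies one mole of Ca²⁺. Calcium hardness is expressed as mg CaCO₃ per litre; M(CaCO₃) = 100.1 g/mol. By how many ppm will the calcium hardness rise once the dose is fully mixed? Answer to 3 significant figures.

(a) Volume: 1350 m³ = 1,350,000 L.
(a) Hardness to add: (122 − 75) = 47 mg/L as CaCO₃ × 1,350,000 L = 63,450 g as CaCO₃.
(a) Moles of Ca²⁺ (1 mol Ca²⁺ ≡ 1 mol CaCO₃): 63,450 / 100.1 g/mol = 633.9 mol.
(a) Mass of CaCl₂·2H₂O: 633.9 × 147 = 93,180 g.

(b) Volume: 2230 m³ = 2,230,000 L.
(b) Moles of Ca²⁺: 241,000 g ÷ 147 g/mol = 1639 mol.
(b) As CaCO₃: 1639 mol × 100.1 g/mol = 164,100 g.
(b) Rise: 164,100 g / 2,230,000 L × 1000 = 73.59 mg/L.

(a) 93.2 kg; (b) 73.6 ppm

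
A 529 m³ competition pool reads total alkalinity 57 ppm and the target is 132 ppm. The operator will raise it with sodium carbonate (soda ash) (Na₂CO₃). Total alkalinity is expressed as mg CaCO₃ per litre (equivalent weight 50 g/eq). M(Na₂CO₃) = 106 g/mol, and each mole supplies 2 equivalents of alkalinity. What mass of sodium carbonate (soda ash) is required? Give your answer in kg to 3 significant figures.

Volume: 529 m³ = 529,000 L.
Alkalinity to add: (132 − 57) = 75 mg/L as CaCO₃ × 529,000 L = 39,680 g as CaCO₃.
Equivalents: 39,680 g ÷ 50 g/eq = 793.5 eq.
Each mole of Na₂CO₃ supplies 2 eq, so 793.5 / 2 = 396.8 mol.
Mass: 396.8 mol × 106 g/mol = 42,060 g.

42.1 kg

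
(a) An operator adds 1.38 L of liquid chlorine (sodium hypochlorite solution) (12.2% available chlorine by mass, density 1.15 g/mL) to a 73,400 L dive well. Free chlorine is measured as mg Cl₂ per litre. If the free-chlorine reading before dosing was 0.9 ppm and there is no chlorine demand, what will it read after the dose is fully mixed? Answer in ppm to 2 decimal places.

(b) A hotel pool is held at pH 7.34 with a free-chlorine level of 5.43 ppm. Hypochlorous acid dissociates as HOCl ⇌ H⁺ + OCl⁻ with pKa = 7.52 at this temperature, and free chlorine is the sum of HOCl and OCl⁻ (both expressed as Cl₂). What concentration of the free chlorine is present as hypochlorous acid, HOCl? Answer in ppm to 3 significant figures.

(a) 3.54 ppm; (b) 3.27 ppm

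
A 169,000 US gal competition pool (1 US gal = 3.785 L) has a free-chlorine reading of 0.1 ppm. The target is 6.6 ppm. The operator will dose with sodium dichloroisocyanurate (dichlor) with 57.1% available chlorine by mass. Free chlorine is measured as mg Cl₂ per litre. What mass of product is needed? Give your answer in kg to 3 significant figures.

7.28 kg

Volume: 169,000 US gal × 3.785 L/gal = 639,665 L.
Chlorine deficit: 6.6 − 0.1 = 6.5 ppm = 6.5 mg/L as Cl₂.
Cl₂ equivalent needed: 6.5 mg/L × 639,665 L = 4,158,000 mg = 4158 g.
Product at 57.1% available chlorine: 4158 / 0.571 = 7282 g.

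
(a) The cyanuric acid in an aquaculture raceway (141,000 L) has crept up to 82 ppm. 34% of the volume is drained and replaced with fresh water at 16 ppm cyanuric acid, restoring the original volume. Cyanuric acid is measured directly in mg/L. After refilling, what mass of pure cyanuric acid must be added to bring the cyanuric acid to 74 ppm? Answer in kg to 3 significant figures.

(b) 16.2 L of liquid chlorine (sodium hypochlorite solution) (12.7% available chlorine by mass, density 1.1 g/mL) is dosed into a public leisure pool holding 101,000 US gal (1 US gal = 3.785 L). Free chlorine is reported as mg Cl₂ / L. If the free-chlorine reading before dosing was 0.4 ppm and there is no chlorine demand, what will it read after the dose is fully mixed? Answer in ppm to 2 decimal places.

(a) 2.04 kg; (b) 6.32 ppm

(a) After draining 34% and refilling: 82 × 0.66 + 16 × 0.34 = 59.56 ppm.
(a) Deficit to target: 74 − 59.56 = 14.44 mg/L.
(a) Mass: 14.44 mg/L × 141,000 L = 2036 g cyanuric acid.

(b) Volume: 101,000 US gal × 3.785 L/gal = 382,285 L.
(b) Mass of solution: 16.2 L × 1000 mL/L × 1.1 g/mL = 17,820 g.
(b) Available chlorine delivered: 17,820 g × 0.127 = 2263 g as Cl₂.
(b) Concentration rise: 2263 g / 382,285 L = 5.92 mg/L = 5.92 ppm.
(b) Final FC: 0.4 + 5.92 = 6.32 ppm.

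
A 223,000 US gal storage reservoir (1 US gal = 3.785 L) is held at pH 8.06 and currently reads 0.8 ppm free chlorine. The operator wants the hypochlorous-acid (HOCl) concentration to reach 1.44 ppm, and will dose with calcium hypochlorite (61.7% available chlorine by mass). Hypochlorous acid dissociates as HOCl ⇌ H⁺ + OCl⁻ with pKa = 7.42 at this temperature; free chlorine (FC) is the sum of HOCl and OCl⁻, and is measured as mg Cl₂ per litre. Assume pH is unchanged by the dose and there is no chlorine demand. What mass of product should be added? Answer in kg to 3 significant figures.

9.47 kg

Volume: 223,000 US gal × 3.785 L/gal = 844,055 L.
[OCl⁻]/[HOCl] = 10^(pH − pKa) = 10^(8.06 − 7.42) = 4.365; fraction as HOCl = 1/(1 + 4.365) = 0.1864.
Free chlorine required for 1.44 ppm HOCl: 1.44 / 0.1864 = 7.726 ppm.
FC to add: 7.726 − 0.8 = 6.926 mg/L as Cl₂.
Cl₂ equivalent: 6.926 mg/L × 844,055 L = 5846 g.
Product at 61.7% available Cl: 5846 / 0.617 = 9475 g.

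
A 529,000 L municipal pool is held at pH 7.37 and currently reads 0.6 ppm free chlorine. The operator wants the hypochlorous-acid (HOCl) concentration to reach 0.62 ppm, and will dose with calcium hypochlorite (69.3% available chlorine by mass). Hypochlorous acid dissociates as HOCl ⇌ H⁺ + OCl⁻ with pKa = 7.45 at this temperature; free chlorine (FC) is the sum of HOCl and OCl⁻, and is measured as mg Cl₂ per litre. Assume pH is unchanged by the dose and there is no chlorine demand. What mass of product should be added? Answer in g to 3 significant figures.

409 g

[OCl⁻]/[HOCl] = 10^(pH − pKa) = 10^(7.37 − 7.45) = 0.8318; fraction as HOCl = 1/(1 + 0.8318) = 0.5459.
Free chlorine required for 0.62 ppm HOCl: 0.62 / 0.5459 = 1.136 ppm.
FC to add: 1.136 − 0.6 = 0.5357 mg/L as Cl₂.
Cl₂ equivalent: 0.5357 mg/L × 529,000 L = 283.4 g.
Product at 69.3% available Cl: 283.4 / 0.693 = 408.9 g.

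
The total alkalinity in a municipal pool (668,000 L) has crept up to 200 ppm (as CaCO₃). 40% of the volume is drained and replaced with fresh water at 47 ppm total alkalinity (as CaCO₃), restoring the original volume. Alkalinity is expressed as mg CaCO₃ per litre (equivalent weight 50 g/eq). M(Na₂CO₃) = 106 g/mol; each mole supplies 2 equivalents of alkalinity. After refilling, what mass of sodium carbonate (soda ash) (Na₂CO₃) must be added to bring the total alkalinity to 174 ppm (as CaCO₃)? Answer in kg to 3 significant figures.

After draining 40% and refilling: 200 × 0.60 + 47 × 0.40 = 138.8 ppm.
Deficit to target: 174 − 138.8 = 35.2 mg/L.
As CaCO₃: 35.2 mg/L × 668,000 L = 23,510 g; ÷ 50 g/eq ÷ 2 = 235.1 mol Na₂CO₃.
Mass: 235.1 × 106 = 24,920 g.

24.9 kg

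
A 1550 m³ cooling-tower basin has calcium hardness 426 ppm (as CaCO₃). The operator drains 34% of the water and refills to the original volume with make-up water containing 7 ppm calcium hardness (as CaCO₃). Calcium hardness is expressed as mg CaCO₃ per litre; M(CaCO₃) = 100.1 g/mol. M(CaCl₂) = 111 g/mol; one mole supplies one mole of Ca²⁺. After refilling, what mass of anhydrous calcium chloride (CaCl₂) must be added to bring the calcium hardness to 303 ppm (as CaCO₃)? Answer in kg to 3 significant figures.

Volume: 1550 m³ = 1,550,000 L.
After draining 34% and refilling: 426 × 0.66 + 7 × 0.34 = 283.54 ppm.
Deficit to target: 303 − 283.54 = 19.46 mg/L.
As CaCO₃: 19.46 mg/L × 1,550,000 L = 30,160 g; ÷ 100.1 = 301.3 mol Ca²⁺.
Mass: 301.3 × 111 = 33,450 g.

33.4 kg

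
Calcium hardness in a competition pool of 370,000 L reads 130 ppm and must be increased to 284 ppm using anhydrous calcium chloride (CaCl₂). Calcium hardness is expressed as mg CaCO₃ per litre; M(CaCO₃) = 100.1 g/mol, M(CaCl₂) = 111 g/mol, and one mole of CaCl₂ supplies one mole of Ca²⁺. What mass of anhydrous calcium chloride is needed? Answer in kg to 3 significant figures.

63.2 kg

Hardness to add: (284 − 130) = 154 mg/L as CaCO₃ × 370,000 L = 56,980 g as CaCO₃.
Moles of Ca²⁺ (1 mol Ca²⁺ ≡ 1 mol CaCO₃): 56,980 / 100.1 g/mol = 569.2 mol.
Mass of CaCl₂: 569.2 × 111 = 63,180 g.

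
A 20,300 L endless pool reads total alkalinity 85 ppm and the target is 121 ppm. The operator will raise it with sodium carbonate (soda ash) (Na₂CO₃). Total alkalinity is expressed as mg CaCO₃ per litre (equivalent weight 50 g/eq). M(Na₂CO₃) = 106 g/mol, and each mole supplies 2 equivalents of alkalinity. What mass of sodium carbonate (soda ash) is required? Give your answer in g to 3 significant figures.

775 g

Alkalinity to add: (121 − 85) = 36 mg/L as CaCO₃ × 20,300 L = 730.8 g as CaCO₃.
Equivalents: 730.8 g ÷ 50 g/eq = 14.62 eq.
Each mole of Na₂CO₃ supplies 2 eq, so 14.62 / 2 = 7.308 mol.
Mass: 7.308 mol × 106 g/mol = 774.6 g.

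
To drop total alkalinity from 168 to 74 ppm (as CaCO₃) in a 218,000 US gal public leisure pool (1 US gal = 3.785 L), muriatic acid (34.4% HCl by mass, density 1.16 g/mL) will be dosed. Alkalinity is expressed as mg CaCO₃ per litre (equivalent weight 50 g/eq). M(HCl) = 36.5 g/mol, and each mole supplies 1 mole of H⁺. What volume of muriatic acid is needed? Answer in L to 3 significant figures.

142 L

Volume: 218,000 US gal × 3.785 L/gal = 825,130 L.
Alkalinity to neutralize: (168 − 74) = 94 mg/L as CaCO₃ × 825,130 L = 77,560 g as CaCO₃.
Equivalents of H⁺ required: 77,560 ÷ 50 g/eq = 1551 eq = 1551 mol HCl.
Mass of HCl: 1551 × 36.5 = 56,620 g.
Mass of 34.4% solution: 56,620 / 0.344 = 164,600 g.
Volume: 164,600 g ÷ 1.16 g/mL = 141,900 mL.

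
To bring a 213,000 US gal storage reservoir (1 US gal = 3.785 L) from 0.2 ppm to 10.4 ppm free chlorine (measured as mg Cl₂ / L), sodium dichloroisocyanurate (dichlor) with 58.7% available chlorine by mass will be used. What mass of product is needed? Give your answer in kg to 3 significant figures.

14.0 kg

Volume: 213,000 US gal × 3.785 L/gal = 806,205 L.
Chlorine deficit: 10.4 − 0.2 = 10.2 ppm = 10.2 mg/L as Cl₂.
Cl₂ equivalent needed: 10.2 mg/L × 806,205 L = 8,223,000 mg = 8223 g.
Product at 58.7% available chlorine: 8223 / 0.587 = 14,010 g.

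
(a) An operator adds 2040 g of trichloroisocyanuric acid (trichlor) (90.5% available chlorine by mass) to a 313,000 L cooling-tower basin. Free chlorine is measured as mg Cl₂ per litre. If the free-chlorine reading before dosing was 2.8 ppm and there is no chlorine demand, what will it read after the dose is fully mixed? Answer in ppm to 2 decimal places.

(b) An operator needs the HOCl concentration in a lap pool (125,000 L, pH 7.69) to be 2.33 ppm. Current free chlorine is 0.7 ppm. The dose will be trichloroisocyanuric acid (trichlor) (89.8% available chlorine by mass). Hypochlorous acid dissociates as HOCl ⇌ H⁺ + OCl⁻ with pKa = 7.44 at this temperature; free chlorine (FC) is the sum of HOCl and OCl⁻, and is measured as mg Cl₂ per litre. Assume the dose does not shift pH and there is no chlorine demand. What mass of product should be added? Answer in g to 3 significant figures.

(a) 8.70 ppm; (b) 804 g

(a) Available chlorine delivered: 2040 g × 0.905 = 1846 g as Cl₂.
(a) Concentration rise: 1846 g / 313,000 L = 5.898 mg/L = 5.90 ppm.
(a) Final FC: 2.8 + 5.90 = 8.70 ppm.

(b) [OCl⁻]/[HOCl] = 10^(pH − pKa) = 10^(7.69 − 7.44) = 1.778; fraction as HOCl = 1/(1 + 1.778) = 0.3599.
(b) Free chlorine required for 2.33 ppm HOCl: 2.33 / 0.3599 = 6.473 ppm.
(b) FC to add: 6.473 − 0.7 = 5.773 mg/L as Cl₂.
(b) Cl₂ equivalent: 5.773 mg/L × 125,000 L = 721.7 g.
(b) Product at 89.8% available Cl: 721.7 / 0.898 = 803.6 g.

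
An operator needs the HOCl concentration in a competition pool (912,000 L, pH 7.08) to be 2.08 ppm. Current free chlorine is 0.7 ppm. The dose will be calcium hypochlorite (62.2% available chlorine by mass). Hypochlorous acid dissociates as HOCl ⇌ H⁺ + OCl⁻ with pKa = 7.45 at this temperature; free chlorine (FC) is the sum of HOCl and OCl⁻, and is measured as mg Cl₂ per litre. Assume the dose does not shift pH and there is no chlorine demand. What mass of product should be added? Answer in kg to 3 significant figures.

3.32 kg

[OCl⁻]/[HOCl] = 10^(pH − pKa) = 10^(7.08 − 7.45) = 0.4266; fraction as HOCl = 1/(1 + 0.4266) = 0.701.
Free chlorine required for 2.08 ppm HOCl: 2.08 / 0.701 = 2.967 ppm.
FC to add: 2.967 − 0.7 = 2.267 mg/L as Cl₂.
Cl₂ equivalent: 2.267 mg/L × 912,000 L = 2068 g.
Product at 62.2% available Cl: 2068 / 0.622 = 3324 g.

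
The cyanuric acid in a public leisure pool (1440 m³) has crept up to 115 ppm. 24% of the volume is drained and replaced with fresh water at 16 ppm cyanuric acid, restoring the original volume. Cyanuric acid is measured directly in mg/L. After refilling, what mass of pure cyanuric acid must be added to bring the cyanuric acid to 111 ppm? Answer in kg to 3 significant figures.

Volume: 1440 m³ = 1,440,000 L.
After draining 24% and refilling: 115 × 0.76 + 16 × 0.24 = 91.24 ppm.
Deficit to target: 111 − 91.24 = 19.76 mg/L.
Mass: 19.76 mg/L × 1,440,000 L = 28,450 g cyanuric acid.

28.5 kg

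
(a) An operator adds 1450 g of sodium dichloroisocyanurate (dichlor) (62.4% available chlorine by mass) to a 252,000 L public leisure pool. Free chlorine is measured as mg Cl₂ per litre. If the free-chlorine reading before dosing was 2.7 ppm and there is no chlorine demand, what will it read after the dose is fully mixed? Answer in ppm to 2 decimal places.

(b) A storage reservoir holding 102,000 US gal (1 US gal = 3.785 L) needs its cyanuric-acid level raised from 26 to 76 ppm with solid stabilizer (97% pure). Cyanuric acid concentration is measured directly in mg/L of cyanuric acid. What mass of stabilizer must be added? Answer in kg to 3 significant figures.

(a) 6.29 ppm; (b) 19.9 kg

(a) Available chlorine delivered: 1450 g × 0.624 = 904.8 g as Cl₂.
(a) Concentration rise: 904.8 g / 252,000 L = 3.59 mg/L = 3.59 ppm.
(a) Final FC: 2.7 + 3.59 = 6.29 ppm.

(b) Volume: 102,000 US gal × 3.785 L/gal = 386,070 L.
(b) CYA to add: (76 − 26) = 50 mg/L × 386,070 L = 19,300 g cyanuric acid.
(b) At 97% purity: 19,300 / 0.97 = 19,900 g product.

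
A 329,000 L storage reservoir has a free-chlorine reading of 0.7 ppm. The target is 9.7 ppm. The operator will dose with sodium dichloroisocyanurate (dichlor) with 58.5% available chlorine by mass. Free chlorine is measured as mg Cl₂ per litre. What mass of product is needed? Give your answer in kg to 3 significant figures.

Chlorine deficit: 9.7 − 0.7 = 9 ppm = 9 mg/L as Cl₂.
Cl₂ equivalent needed: 9 mg/L × 329,000 L = 2,961,000 mg = 2961 g.
Product at 58.5% available chlorine: 2961 / 0.585 = 5062 g.

5.06 kg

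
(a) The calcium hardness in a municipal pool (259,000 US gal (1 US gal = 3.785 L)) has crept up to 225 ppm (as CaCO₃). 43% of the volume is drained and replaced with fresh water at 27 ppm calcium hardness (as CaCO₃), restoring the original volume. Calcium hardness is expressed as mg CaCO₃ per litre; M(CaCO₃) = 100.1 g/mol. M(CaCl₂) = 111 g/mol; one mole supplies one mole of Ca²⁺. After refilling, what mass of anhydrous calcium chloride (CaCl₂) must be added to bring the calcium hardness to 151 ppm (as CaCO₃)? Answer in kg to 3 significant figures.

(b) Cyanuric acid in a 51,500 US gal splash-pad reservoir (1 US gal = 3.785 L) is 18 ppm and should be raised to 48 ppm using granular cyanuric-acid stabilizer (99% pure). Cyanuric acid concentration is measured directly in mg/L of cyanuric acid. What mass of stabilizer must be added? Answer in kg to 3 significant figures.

(a) 12.1 kg; (b) 5.91 kg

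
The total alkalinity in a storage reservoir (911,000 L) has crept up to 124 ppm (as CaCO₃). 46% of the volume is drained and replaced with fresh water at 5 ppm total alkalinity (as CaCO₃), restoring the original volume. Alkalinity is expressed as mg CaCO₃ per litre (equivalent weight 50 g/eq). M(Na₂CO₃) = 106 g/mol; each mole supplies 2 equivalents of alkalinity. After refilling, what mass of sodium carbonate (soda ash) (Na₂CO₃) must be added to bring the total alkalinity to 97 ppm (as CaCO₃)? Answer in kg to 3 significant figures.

26.8 kg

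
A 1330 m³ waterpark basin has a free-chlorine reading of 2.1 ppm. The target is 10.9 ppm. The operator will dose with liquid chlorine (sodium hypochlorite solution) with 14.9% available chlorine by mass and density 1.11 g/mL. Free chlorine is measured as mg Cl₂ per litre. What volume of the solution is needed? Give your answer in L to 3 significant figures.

Volume: 1330 m³ = 1,330,000 L.
Chlorine deficit: 10.9 − 2.1 = 8.8 ppm = 8.8 mg/L as Cl₂.
Cl₂ equivalent needed: 8.8 mg/L × 1,330,000 L = 11,700,000 mg = 11,700 g.
Product at 14.9% available chlorine: 11,700 / 0.149 = 78,550 g.
Volume at density 1.11 g/mL: 78,550 g ÷ 1.11 g/mL = 70,770 mL.

70.8 L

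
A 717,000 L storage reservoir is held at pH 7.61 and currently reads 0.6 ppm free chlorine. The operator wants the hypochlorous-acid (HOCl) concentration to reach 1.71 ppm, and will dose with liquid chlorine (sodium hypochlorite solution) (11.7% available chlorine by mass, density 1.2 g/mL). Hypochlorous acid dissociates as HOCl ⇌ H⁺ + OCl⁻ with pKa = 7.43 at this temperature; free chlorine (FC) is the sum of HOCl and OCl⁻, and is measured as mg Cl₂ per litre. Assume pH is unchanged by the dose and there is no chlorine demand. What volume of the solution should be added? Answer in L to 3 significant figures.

[OCl⁻]/[HOCl] = 10^(pH − pKa) = 10^(7.61 − 7.43) = 1.514; fraction as HOCl = 1/(1 + 1.514) = 0.3978.
Free chlorine required for 1.71 ppm HOCl: 1.71 / 0.3978 = 4.298 ppm.
FC to add: 4.298 − 0.6 = 3.698 mg/L as Cl₂.
Cl₂ equivalent: 3.698 mg/L × 717,000 L = 2652 g.
Product at 11.7% available Cl: 2652 / 0.117 = 22,660 g.
Volume: 22,660 g ÷ 1.2 g/mL = 18,890 mL.

18.9 L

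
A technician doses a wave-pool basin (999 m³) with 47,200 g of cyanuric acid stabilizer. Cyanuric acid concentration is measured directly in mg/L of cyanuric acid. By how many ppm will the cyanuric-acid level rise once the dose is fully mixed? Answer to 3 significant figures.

47.2 ppm

Volume: 999 m³ = 999,000 L.
Rise: 47,200 g / 999,000 L × 1000 = 47.25 mg/L.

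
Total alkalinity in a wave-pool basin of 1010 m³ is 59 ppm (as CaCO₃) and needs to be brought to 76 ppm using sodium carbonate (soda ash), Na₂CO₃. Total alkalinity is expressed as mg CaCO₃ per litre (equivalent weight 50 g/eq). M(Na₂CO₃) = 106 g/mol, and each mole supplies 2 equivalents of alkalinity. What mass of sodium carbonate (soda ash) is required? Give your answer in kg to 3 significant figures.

18.2 kg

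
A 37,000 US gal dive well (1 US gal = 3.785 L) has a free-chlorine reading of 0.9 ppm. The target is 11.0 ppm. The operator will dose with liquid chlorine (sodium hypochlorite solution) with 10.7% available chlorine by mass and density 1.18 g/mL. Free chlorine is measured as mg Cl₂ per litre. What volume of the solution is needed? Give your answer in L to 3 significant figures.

Volume: 37,000 US gal × 3.785 L/gal = 140,045 L.
Chlorine deficit: 11.0 − 0.9 = 10.1 ppm = 10.1 mg/L as Cl₂.
Cl₂ equivalent needed: 10.1 mg/L × 140,045 L = 1,414,000 mg = 1414 g.
Product at 10.7% available chlorine: 1414 / 0.107 = 13,220 g.
Volume at density 1.18 g/mL: 13,220 g ÷ 1.18 g/mL = 11,200 mL.

11.2 L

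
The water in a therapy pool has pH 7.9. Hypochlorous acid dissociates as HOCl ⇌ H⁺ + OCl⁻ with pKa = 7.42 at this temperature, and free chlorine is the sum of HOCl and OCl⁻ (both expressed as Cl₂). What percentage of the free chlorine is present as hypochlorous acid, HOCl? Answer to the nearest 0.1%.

[OCl⁻]/[HOCl] = 10^(pH − pKa) = 10^(7.9 − 7.42) = 10^0.48 = 3.02.
Fraction as HOCl = 1 / (1 + 3.02) = 0.2488.

24.9%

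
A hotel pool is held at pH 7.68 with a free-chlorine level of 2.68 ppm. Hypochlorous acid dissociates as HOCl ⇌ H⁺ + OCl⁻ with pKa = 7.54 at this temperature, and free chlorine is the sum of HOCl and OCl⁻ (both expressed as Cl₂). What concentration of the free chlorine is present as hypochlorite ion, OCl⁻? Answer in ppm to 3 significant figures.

1.55 ppm

[OCl⁻]/[HOCl] = 10^(pH − pKa) = 10^(7.68 − 7.54) = 10^0.14 = 1.38.
Fraction as HOCl = 1 / (1 + 1.38) = 0.4201.
OCl⁻ = (1 − 0.4201) × 2.68 ppm = 1.554 ppm.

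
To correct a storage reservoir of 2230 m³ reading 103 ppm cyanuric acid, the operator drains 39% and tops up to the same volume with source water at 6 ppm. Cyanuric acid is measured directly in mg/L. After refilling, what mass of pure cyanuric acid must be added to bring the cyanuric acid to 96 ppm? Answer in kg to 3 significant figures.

68.8 kg

Volume: 2230 m³ = 2,230,000 L.
After draining 39% and refilling: 103 × 0.61 + 6 × 0.39 = 65.17 ppm.
Deficit to target: 96 − 65.17 = 30.83 mg/L.
Mass: 30.83 mg/L × 2,230,000 L = 68,750 g cyanuric acid.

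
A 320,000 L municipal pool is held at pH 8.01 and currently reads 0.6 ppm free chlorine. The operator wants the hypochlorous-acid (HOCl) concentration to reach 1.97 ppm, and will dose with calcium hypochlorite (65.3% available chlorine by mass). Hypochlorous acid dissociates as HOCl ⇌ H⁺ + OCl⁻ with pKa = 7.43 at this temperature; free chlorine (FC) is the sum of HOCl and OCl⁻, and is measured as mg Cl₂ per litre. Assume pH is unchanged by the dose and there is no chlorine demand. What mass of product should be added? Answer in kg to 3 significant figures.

4.34 kg

[OCl⁻]/[HOCl] = 10^(pH − pKa) = 10^(8.01 − 7.43) = 3.802; fraction as HOCl = 1/(1 + 3.802) = 0.2083.
Free chlorine required for 1.97 ppm HOCl: 1.97 / 0.2083 = 9.46 ppm.
FC to add: 9.46 − 0.6 = 8.86 mg/L as Cl₂.
Cl₂ equivalent: 8.86 mg/L × 320,000 L = 2835 g.
Product at 65.3% available Cl: 2835 / 0.653 = 4342 g.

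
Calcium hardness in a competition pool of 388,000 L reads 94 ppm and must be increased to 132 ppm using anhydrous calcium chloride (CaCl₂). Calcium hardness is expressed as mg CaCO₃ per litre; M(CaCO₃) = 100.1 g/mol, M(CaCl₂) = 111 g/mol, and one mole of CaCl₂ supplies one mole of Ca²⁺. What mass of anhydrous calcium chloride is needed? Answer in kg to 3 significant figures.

Hardness to add: (132 − 94) = 38 mg/L as CaCO₃ × 388,000 L = 14,740 g as CaCO₃.
Moles of Ca²⁺ (1 mol Ca²⁺ ≡ 1 mol CaCO₃): 14,740 / 100.1 g/mol = 147.3 mol.
Mass of CaCl₂: 147.3 × 111 = 16,350 g.

16.3 kg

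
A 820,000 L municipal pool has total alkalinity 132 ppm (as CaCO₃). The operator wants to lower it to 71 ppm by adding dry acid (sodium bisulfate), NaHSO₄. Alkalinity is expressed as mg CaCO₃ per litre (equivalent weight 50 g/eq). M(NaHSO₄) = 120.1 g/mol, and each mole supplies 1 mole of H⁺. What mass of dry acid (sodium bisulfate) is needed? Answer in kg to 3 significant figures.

120 kg

Alkalinity to neutralize: (132 − 71) = 61 mg/L as CaCO₃ × 820,000 L = 50,020 g as CaCO₃.
Equivalents of H⁺ required: 50,020 ÷ 50 g/eq = 1000 eq = 1000 mol NaHSO₄.
Mass of NaHSO₄: 1000 × 120.1 = 120,100 g.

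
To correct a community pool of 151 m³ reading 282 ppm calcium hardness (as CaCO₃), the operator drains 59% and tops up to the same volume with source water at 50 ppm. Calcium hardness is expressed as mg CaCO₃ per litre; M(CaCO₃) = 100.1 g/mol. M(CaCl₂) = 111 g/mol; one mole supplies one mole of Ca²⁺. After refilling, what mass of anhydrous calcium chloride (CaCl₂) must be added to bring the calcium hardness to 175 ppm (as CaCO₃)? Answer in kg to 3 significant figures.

5.00 kg

Volume: 151 m³ = 151,000 L.
After draining 59% and refilling: 282 × 0.41 + 50 × 0.59 = 145.12 ppm.
Deficit to target: 175 − 145.12 = 29.88 mg/L.
As CaCO₃: 29.88 mg/L × 151,000 L = 4512 g; ÷ 100.1 = 45.07 mol Ca²⁺.
Mass: 45.07 × 111 = 5003 g.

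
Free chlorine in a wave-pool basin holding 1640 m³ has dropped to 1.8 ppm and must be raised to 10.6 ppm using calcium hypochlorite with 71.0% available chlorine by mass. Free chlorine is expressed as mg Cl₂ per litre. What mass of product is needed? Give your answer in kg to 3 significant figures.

20.3 kg

Volume: 1640 m³ = 1,640,000 L.
Chlorine deficit: 10.6 − 1.8 = 8.8 ppm = 8.8 mg/L as Cl₂.
Cl₂ equivalent needed: 8.8 mg/L × 1,640,000 L = 14,430,000 mg = 14,430 g.
Product at 71.0% available chlorine: 14,430 / 0.71 = 20,330 g.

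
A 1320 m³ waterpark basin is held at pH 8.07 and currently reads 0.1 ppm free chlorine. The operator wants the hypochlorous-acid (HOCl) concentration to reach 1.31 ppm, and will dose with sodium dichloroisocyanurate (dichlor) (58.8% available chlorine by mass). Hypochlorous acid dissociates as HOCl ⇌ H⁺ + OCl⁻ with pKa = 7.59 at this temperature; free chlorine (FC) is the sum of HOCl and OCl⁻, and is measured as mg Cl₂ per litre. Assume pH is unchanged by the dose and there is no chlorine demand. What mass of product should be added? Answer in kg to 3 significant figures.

Volume: 1320 m³ = 1,320,000 L.
[OCl⁻]/[HOCl] = 10^(pH − pKa) = 10^(8.07 − 7.59) = 3.02; fraction as HOCl = 1/(1 + 3.02) = 0.2488.
Free chlorine required for 1.31 ppm HOCl: 1.31 / 0.2488 = 5.266 ppm.
FC to add: 5.266 − 0.1 = 5.166 mg/L as Cl₂.
Cl₂ equivalent: 5.166 mg/L × 1,320,000 L = 6819 g.
Product at 58.8% available Cl: 6819 / 0.588 = 11,600 g.

11.6 kg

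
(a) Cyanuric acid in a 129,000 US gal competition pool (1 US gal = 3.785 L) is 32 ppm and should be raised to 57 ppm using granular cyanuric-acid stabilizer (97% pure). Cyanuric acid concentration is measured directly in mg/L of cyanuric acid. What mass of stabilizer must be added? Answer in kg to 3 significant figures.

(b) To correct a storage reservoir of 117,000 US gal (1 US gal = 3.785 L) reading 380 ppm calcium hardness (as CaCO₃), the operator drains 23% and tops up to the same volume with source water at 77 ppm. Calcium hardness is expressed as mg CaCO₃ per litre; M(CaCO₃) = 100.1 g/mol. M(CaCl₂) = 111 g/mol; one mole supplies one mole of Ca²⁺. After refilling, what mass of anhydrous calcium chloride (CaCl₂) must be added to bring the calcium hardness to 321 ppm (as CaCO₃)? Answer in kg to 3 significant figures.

(a) 12.6 kg; (b) 5.25 kg

(a) Volume: 129,000 US gal × 3.785 L/gal = 488,265 L.
(a) CYA to add: (57 − 32) = 25 mg/L × 488,265 L = 12,210 g cyanuric acid.
(a) At 97% purity: 12,210 / 0.97 = 12,580 g product.

(b) Volume: 117,000 US gal × 3.785 L/gal = 442,845 L.
(b) After draining 23% and refilling: 380 × 0.77 + 77 × 0.23 = 310.31 ppm.
(b) Deficit to target: 321 − 310.31 = 10.69 mg/L.
(b) As CaCO₃: 10.69 mg/L × 442,845 L = 4734 g; ÷ 100.1 = 47.29 mol Ca²⁺.
(b) Mass: 47.29 × 111 = 5250 g.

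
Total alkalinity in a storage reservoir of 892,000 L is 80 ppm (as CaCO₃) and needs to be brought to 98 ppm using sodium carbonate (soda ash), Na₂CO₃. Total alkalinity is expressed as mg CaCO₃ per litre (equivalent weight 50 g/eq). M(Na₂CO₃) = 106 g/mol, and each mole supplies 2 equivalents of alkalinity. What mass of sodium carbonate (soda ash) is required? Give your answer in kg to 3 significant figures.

17.0 kg

Alkalinity to add: (98 − 80) = 18 mg/L as CaCO₃ × 892,000 L = 16,060 g as CaCO₃.
Equivalents: 16,060 g ÷ 50 g/eq = 321.1 eq.
Each mole of Na₂CO₃ supplies 2 eq, so 321.1 / 2 = 160.6 mol.
Mass: 160.6 mol × 106 g/mol = 17,020 g.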